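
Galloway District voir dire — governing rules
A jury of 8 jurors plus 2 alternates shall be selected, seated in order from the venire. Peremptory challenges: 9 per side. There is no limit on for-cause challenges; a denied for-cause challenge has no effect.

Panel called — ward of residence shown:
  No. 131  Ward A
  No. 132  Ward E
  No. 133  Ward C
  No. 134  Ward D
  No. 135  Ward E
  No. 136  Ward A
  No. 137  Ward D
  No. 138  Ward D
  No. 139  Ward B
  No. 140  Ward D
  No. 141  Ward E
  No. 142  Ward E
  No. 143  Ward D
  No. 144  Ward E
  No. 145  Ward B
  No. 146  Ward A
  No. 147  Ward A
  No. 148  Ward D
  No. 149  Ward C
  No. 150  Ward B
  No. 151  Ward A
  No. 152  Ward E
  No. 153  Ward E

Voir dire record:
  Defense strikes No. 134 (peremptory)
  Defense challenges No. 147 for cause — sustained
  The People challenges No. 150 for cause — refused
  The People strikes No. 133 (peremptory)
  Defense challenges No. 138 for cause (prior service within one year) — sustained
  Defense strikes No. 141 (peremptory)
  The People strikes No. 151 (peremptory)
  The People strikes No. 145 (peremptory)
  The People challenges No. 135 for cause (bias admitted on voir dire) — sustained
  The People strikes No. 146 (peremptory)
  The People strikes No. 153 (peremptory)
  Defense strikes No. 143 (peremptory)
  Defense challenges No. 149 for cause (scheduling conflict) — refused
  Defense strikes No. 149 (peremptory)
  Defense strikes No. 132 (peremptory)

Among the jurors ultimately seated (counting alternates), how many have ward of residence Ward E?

3

Removed: #132, #133, #134, #135, #138, #141, #143, #145, #146, #147, #149, #151, #153.
Seated (10 incl. alternates): #131, #136, #137, #139, #140, #142, #144, #148, #150, #152.
Of those, in Ward E: #142, #144, #152 → 3.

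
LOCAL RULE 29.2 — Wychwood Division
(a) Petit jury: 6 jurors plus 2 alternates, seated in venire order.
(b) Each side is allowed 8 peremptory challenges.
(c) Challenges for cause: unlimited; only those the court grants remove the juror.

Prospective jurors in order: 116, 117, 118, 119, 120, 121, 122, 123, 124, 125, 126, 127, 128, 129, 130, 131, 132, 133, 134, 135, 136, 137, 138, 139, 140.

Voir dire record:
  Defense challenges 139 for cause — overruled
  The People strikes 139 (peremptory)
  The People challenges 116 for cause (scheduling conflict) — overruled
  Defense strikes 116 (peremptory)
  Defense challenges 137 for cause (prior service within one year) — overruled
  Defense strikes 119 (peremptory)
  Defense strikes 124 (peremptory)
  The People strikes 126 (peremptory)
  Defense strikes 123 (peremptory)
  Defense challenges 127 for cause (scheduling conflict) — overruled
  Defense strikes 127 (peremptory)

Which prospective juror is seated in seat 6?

Removed: #116, #119, #123, #124, #126, #127, #139. (#137 stays — for-cause denied.)
Seating in order: seats 1–6 → #117, #118, #120, #121, #122, #125; alternates → #128, #129.
So seat 6 is #125.

125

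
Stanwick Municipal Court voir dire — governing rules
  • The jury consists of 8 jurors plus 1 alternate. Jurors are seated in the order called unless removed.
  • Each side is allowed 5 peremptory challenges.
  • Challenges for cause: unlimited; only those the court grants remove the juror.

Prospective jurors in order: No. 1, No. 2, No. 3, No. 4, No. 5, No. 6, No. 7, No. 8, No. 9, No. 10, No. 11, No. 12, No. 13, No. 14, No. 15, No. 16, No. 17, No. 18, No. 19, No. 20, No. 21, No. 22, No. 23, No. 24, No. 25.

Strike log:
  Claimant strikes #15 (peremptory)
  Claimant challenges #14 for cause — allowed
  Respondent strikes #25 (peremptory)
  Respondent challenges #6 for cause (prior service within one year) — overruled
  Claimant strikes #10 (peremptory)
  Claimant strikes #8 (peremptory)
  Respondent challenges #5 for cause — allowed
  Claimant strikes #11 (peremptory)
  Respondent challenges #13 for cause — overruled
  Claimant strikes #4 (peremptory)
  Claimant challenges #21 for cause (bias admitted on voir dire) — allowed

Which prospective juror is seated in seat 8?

13

Removed: #4, #5, #8, #10, #11, #14, #15, #21, #25. (#6, #13 stay — for-cause denied.)
Seating in order: seats 1–8 → #1, #2, #3, #6, #7, #9, #12, #13; alternates → #16.
So seat 8 is #13.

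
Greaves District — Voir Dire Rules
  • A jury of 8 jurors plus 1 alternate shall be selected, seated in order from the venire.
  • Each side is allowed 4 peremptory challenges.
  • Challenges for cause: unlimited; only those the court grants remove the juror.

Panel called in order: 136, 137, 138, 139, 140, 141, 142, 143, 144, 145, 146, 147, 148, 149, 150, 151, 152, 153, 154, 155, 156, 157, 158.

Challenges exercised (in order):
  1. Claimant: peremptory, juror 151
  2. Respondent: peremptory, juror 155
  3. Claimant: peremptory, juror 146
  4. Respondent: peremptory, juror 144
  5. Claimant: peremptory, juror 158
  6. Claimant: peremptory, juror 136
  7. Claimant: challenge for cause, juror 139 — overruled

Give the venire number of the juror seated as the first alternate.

147

Removed: #136, #144, #146, #151, #155, #158. (#139 stays — for-cause denied.)
Seating in order: seats 1–8 → #137, #138, #139, #140, #141, #142, #143, #145; alternates → #147.
So alternate 1 is #147.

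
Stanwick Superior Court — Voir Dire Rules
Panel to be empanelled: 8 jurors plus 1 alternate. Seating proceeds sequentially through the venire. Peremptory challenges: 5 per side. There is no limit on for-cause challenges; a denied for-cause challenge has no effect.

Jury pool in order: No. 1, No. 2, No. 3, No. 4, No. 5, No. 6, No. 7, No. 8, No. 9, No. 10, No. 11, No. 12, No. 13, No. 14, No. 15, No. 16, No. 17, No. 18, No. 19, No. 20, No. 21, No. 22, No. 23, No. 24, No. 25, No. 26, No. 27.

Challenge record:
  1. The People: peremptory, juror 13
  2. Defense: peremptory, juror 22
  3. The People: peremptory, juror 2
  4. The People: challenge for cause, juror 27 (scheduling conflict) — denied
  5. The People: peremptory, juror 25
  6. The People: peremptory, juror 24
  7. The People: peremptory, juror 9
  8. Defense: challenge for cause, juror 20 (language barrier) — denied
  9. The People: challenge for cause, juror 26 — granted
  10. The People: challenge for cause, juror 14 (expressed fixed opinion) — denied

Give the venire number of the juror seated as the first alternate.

11

Removed: #2, #9, #13, #22, #24, #25, #26. (#14, #20, #27 stay — for-cause denied.)
Seating in order: seats 1–8 → #1, #3, #4, #5, #6, #7, #8, #10; alternates → #11.
So alternate 1 is #11.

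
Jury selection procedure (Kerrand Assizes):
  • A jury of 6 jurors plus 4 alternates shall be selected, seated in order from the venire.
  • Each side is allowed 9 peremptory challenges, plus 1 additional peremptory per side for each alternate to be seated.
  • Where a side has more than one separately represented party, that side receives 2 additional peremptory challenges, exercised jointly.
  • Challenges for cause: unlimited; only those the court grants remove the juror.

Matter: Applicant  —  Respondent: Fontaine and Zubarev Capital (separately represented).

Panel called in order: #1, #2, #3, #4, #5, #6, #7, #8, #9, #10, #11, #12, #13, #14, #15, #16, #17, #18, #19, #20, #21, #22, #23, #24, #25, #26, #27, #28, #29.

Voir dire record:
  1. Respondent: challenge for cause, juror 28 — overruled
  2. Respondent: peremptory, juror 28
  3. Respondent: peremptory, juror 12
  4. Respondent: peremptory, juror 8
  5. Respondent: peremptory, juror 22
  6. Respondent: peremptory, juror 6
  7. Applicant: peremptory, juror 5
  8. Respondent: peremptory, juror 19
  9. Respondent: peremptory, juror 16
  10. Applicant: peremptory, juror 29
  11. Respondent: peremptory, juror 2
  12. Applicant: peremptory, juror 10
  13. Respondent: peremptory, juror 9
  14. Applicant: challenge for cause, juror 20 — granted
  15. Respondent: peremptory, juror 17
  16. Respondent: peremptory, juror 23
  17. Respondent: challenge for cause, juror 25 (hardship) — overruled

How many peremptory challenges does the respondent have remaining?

Respondent allotment: 9 base + 1 × 4 alternates + 2 multi-party = 15.
Respondent peremptories used: #28, #12, #8, #22, #6, #19, #16, #2, #9, #17, #23 — 11 (for-cause on #28, #25 don't count).
Remaining: 15 − 11 = 4.

4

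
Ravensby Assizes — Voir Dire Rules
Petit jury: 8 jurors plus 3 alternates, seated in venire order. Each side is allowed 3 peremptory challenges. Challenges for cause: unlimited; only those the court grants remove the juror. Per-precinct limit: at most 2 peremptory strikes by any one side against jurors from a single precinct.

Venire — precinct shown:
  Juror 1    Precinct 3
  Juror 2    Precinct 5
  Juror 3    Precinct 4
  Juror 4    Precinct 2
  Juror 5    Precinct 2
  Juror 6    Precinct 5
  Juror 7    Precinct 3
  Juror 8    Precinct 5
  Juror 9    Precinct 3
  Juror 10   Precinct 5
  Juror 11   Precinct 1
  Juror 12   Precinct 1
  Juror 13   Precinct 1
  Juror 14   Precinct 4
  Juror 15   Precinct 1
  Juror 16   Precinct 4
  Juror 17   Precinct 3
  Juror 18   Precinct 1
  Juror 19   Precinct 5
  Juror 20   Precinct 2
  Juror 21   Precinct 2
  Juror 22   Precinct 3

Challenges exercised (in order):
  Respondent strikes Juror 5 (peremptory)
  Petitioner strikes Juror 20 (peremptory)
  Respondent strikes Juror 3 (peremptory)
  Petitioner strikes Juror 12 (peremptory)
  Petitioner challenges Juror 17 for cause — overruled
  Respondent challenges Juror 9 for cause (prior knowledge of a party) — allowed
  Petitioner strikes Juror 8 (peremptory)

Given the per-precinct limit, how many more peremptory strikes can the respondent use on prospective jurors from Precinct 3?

Respondent peremptories so far: #5, #3 — 2 of 3 used, 1 left overall.
Against Precinct 3: none yet — per-precinct cap 2 leaves 2.
Binding limit: min(1, 2) = 1.

1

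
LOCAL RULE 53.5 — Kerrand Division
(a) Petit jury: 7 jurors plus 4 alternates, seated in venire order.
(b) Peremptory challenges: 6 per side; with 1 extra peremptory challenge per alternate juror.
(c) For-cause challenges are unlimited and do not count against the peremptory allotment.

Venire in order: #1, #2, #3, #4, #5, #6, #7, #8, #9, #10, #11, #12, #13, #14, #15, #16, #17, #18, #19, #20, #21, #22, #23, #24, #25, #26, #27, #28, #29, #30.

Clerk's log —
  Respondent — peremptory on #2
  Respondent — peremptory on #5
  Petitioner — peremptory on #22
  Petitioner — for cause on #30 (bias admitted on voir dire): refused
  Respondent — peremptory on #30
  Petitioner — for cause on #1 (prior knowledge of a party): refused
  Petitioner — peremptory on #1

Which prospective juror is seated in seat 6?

Removed: #1, #2, #5, #22, #30.
Seating in order: seats 1–7 → #3, #4, #6, #7, #8, #9, #10; alternates → #11, #12, #13, #14.
So seat 6 is #9.

9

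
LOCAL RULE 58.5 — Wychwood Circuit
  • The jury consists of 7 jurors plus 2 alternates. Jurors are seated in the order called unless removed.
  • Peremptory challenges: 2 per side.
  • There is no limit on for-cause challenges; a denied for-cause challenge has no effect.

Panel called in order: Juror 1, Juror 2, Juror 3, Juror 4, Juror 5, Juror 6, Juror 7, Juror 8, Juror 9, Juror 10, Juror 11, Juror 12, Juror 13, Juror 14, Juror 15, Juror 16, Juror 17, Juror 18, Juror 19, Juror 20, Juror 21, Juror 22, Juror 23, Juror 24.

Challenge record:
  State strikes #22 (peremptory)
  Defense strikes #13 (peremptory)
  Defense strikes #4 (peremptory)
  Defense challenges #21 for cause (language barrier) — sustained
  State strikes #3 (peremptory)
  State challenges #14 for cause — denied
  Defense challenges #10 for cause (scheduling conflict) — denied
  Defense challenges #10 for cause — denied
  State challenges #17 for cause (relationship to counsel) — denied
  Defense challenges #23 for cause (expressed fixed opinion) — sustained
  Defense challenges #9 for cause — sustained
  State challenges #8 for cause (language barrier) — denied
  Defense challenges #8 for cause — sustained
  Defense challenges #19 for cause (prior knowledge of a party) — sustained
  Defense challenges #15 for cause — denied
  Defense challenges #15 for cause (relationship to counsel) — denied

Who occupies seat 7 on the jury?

11

Removed: #3, #4, #8, #9, #13, #19, #21, #22, #23. (#10, #14, #15, #17 stay — for-cause denied.)
Seating in order: seats 1–7 → #1, #2, #5, #6, #7, #10, #11; alternates → #12, #14.
So seat 7 is #11.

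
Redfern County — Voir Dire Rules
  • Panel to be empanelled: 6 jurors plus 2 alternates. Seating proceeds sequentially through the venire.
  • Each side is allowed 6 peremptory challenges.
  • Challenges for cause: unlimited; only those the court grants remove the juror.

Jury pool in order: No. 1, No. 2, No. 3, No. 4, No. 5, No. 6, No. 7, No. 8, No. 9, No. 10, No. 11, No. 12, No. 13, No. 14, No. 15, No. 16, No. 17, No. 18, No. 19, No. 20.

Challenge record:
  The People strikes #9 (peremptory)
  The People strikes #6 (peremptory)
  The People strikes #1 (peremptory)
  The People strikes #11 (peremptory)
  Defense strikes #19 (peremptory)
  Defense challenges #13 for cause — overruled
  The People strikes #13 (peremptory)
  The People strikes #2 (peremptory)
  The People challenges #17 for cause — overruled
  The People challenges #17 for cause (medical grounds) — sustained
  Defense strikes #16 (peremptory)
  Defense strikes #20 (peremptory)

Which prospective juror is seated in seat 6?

10

Removed: #1, #2, #6, #9, #11, #13, #16, #17, #19, #20.
Filling seats in venire order through position 6: #3, #4, #5, #7, #8, #10.
So seat 6 is #10.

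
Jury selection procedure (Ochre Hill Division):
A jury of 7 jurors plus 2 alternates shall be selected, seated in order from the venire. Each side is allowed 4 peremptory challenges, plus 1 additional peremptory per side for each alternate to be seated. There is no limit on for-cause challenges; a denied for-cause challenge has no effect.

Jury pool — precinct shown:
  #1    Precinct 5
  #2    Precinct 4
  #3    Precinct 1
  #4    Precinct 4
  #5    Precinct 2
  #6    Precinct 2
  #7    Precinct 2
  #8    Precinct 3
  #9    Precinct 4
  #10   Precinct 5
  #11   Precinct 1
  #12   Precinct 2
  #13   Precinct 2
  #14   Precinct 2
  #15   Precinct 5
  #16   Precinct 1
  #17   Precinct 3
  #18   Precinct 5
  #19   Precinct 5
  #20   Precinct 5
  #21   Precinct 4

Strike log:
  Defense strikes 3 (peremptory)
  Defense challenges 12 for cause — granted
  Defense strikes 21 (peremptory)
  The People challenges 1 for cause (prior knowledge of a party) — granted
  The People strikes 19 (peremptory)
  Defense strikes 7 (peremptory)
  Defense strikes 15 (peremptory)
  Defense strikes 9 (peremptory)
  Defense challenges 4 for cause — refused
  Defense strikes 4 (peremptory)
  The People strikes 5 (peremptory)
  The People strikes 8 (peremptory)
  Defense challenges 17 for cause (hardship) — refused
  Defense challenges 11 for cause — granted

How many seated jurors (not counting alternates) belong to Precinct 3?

Removed: #1, #3, #4, #5, #7, #8, #9, #11, #12, #15, #19, #21.
Seated jurors 1–7: #2, #6, #10, #13, #14, #16, #17 (alternates #18, #20 not counted).
Of those, in Precinct 3: #17 → 1.

1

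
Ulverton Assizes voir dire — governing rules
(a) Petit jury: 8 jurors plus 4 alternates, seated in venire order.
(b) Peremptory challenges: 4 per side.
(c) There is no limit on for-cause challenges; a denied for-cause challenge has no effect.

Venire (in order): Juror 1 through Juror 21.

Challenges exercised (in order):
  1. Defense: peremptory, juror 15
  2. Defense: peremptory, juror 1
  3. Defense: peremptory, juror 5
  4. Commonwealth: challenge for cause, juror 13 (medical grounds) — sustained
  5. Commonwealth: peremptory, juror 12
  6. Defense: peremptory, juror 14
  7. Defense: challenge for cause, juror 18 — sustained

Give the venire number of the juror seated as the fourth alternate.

Removed: #1, #5, #12, #13, #14, #15, #18.
Seating in order: seats 1–8 → #2, #3, #4, #6, #7, #8, #9, #10; alternates → #11, #16, #17, #19.
So alternate 4 is #19.

19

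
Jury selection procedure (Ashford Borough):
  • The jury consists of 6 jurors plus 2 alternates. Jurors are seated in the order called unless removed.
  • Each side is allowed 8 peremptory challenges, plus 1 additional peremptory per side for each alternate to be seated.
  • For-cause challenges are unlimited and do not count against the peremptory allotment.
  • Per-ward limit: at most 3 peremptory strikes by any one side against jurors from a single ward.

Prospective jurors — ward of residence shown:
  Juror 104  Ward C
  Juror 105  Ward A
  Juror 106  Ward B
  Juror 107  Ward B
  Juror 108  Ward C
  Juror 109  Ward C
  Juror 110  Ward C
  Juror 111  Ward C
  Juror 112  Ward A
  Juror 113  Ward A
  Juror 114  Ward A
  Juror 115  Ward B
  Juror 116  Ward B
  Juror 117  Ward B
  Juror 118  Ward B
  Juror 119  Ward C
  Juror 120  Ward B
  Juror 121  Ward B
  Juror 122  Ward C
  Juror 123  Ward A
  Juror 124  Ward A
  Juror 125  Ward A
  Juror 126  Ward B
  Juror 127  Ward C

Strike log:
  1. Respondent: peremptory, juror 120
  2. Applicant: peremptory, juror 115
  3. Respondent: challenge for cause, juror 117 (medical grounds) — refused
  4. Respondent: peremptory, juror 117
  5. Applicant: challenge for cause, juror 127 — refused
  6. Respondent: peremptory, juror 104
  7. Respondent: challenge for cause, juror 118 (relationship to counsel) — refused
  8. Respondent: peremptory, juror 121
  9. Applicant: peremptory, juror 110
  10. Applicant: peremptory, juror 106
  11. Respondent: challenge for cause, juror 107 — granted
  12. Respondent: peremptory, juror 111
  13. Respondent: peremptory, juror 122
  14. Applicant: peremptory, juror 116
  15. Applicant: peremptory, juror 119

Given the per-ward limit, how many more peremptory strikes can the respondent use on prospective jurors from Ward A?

Respondent peremptories so far: #120, #117, #104, #121, #111, #122 — 6 of 10 used, 4 left overall.
Against Ward A: none yet — per-ward cap 3 leaves 3.
Binding limit: min(4, 3) = 3.

3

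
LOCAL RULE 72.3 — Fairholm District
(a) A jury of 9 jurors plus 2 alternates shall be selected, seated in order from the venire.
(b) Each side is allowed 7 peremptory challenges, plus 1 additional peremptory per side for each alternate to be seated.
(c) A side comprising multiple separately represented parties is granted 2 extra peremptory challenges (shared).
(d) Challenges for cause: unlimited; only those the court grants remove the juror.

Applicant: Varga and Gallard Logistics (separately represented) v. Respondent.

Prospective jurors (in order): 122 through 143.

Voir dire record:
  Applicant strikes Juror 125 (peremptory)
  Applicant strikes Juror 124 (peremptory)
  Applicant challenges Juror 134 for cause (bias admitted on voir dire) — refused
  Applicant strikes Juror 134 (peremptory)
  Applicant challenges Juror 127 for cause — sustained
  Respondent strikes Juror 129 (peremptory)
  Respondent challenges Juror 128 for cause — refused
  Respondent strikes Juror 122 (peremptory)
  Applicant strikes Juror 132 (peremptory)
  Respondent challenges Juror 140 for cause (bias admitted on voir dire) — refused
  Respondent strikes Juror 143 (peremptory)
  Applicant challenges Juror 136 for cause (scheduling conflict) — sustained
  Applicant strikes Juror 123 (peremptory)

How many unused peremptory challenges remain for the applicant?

Applicant allotment: 7 base + 1 × 2 alternates + 2 multi-party = 11.
Applicant peremptories used: #125, #124, #134, #132, #123 — 5 (for-cause on #134, #127, #136 don't count).
Remaining: 11 − 5 = 6.

6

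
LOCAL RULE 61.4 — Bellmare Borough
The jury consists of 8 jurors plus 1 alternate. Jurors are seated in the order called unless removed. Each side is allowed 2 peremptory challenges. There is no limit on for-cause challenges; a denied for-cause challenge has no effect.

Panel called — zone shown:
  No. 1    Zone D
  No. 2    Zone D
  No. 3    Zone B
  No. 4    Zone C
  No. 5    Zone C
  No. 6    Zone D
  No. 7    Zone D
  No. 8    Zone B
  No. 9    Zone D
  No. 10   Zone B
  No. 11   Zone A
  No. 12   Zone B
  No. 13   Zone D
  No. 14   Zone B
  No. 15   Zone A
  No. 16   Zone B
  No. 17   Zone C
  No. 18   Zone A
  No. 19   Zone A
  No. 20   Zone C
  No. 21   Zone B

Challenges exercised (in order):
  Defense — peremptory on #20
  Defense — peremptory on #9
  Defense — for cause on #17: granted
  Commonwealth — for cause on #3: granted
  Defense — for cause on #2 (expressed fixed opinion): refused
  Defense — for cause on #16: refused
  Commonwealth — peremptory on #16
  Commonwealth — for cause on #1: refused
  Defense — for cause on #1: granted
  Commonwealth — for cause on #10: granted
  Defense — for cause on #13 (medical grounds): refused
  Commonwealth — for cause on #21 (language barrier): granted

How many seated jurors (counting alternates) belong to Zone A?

1

Removed: #1, #3, #9, #10, #16, #17, #20, #21.
Seated (9 incl. alternates): #2, #4, #5, #6, #7, #8, #11, #12, #13.
Of those, in Zone A: #11 → 1.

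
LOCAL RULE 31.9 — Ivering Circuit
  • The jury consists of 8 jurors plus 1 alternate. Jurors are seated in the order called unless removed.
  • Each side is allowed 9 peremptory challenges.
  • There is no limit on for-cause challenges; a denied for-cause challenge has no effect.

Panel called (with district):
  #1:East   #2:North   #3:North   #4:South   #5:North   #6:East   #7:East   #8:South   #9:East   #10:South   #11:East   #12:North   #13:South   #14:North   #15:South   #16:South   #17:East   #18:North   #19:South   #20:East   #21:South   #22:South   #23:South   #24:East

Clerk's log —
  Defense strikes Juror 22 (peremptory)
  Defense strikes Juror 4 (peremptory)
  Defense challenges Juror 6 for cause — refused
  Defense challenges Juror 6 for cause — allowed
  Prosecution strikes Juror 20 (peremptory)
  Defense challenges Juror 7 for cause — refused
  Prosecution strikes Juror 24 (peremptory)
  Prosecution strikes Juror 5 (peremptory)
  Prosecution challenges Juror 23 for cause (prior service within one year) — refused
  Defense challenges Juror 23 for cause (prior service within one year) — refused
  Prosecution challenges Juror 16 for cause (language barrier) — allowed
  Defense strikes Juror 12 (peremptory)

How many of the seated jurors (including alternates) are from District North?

Removed: #4, #5, #6, #12, #16, #20, #22, #24.
Seated (9 incl. alternates): #1, #2, #3, #7, #8, #9, #10, #11, #13.
Of those, in District North: #2, #3 → 2.

2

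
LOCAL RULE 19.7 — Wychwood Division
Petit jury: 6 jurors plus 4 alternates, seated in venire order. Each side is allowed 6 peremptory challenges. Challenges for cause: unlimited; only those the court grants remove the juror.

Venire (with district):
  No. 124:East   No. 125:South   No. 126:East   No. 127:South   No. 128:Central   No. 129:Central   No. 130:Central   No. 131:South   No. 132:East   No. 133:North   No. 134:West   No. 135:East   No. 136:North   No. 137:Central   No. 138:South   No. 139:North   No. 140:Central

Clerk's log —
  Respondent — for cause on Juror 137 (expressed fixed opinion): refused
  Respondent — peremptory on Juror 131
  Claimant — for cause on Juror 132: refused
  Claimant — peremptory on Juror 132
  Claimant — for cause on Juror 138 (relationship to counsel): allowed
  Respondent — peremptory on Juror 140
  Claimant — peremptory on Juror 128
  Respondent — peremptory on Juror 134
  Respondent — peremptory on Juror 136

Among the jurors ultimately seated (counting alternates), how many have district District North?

Removed: #128, #131, #132, #134, #136, #138, #140.
Seated (10 incl. alternates): #124, #125, #126, #127, #129, #130, #133, #135, #137, #139.
Of those, in District North: #133, #139 → 2.

2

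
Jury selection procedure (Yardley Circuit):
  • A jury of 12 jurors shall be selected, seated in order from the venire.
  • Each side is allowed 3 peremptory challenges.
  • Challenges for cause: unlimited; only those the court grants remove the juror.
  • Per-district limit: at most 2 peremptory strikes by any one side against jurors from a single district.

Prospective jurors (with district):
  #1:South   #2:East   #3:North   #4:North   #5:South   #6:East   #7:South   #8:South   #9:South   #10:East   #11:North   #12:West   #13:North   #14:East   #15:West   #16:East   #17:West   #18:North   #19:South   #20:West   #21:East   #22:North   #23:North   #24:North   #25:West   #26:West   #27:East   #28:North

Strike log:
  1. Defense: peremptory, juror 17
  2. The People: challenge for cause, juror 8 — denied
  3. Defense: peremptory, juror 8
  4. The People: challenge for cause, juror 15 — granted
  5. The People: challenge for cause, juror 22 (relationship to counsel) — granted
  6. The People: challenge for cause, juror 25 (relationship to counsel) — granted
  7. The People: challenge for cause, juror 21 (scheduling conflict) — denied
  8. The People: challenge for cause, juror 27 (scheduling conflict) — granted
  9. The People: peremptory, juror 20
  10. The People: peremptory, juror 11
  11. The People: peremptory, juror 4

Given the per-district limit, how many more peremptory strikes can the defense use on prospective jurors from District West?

1

Defense peremptories so far: #17, #8 — 2 of 3 used, 1 left overall.
Against District West: #17 — 1 used; per-district cap 2 leaves 1.
Binding limit: min(1, 1) = 1.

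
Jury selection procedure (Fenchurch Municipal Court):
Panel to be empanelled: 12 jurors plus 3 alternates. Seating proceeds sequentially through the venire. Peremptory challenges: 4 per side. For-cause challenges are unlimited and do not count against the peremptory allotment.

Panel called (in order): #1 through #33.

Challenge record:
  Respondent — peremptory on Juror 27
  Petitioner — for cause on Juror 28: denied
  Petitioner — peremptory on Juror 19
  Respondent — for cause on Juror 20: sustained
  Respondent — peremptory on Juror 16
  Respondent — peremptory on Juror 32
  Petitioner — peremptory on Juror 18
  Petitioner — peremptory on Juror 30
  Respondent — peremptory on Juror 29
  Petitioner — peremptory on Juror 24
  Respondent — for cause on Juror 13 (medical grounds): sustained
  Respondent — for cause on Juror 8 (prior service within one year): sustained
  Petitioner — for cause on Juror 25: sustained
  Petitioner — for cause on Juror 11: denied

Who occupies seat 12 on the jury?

14

Removed: #8, #13, #16, #18, #19, #20, #24, #25, #27, #29, #30, #32. (#11, #28 stay — for-cause denied.)
Seating in order: seats 1–12 → #1, #2, #3, #4, #5, #6, #7, #9, #10, #11, #12, #14; alternates → #15, #17, #21.
So seat 12 is #14.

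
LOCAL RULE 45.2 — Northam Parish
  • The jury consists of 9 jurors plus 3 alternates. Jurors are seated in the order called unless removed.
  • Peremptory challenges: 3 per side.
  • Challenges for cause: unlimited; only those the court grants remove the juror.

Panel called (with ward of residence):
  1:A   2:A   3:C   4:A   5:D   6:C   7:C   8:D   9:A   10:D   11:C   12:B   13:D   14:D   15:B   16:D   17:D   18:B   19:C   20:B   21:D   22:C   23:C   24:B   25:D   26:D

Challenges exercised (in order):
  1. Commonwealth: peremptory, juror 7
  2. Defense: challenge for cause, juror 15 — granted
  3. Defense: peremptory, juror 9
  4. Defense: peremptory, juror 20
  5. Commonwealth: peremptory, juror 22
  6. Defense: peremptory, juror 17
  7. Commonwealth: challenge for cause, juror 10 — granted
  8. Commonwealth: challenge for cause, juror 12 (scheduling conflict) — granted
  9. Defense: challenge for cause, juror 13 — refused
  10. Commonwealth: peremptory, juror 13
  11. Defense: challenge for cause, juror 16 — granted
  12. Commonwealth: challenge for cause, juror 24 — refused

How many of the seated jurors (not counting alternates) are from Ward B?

Removed: #7, #9, #10, #12, #13, #15, #16, #17, #20, #22.
Seated jurors 1–9: #1, #2, #3, #4, #5, #6, #8, #11, #14 (alternates #18, #19, #21 not counted).
None of those are in Ward B → 0.

0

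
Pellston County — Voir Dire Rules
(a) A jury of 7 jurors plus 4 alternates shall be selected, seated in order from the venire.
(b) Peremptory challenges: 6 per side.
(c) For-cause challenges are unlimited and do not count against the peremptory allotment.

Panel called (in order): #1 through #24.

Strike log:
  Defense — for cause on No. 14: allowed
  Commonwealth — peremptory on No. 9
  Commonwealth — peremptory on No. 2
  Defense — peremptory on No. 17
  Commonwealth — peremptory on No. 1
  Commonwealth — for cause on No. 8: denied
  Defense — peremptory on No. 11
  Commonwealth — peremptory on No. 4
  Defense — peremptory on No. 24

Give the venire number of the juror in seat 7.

Removed: #1, #2, #4, #9, #11, #14, #17, #24. (#8 stays — for-cause denied.)
Seating in order: seats 1–7 → #3, #5, #6, #7, #8, #10, #12; alternates → #13, #15, #16, #18.
So seat 7 is #12.

12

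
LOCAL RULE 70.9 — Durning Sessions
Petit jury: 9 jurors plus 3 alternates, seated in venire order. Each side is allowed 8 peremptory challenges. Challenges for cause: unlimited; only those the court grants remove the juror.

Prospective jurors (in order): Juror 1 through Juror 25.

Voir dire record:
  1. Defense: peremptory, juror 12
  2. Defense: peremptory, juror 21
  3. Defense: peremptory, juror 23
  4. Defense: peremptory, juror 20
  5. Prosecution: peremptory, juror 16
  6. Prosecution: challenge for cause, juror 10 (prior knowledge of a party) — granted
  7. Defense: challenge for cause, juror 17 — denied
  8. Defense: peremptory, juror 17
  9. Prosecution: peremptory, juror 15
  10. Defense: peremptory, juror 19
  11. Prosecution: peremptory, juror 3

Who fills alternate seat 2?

14

Removed: #3, #10, #12, #15, #16, #17, #19, #20, #21, #23.
Seating in order: seats 1–9 → #1, #2, #4, #5, #6, #7, #8, #9, #11; alternates → #13, #14, #18.
So alternate 2 is #14.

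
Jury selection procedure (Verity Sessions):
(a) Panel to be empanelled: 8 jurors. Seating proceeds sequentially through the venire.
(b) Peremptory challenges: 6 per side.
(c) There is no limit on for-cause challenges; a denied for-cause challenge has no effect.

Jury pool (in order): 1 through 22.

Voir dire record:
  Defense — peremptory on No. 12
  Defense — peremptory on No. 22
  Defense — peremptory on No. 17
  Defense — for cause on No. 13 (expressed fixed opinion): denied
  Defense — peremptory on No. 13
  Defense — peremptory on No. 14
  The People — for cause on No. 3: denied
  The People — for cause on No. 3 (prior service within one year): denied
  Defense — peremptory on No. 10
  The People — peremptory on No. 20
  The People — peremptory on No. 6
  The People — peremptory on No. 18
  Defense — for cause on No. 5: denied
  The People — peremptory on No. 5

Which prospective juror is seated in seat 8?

11

Removed: #5, #6, #10, #12, #13, #14, #17, #18, #20, #22. (#3 stays — for-cause denied.)
Seating in order: seats 1–8 → #1, #2, #3, #4, #7, #8, #9, #11.
So seat 8 is #11.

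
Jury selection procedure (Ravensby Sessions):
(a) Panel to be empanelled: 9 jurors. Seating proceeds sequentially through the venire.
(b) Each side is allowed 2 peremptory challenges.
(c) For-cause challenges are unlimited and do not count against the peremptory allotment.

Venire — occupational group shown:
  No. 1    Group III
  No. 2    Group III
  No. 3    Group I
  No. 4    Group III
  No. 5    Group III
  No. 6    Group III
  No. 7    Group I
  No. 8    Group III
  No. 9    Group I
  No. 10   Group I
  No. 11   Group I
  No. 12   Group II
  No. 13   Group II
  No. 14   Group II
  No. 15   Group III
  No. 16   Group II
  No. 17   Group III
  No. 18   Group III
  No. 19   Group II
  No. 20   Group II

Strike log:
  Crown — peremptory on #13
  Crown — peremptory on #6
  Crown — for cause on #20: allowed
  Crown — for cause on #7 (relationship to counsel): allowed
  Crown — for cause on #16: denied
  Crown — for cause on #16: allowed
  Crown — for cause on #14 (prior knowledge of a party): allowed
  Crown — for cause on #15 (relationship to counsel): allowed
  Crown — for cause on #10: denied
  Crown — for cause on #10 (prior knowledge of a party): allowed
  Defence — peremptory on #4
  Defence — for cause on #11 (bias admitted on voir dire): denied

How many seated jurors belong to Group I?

3

Removed: #4, #6, #7, #10, #13, #14, #15, #16, #20.
Seated jurors 1–9: #1, #2, #3, #5, #8, #9, #11, #12, #17.
Of those, in Group I: #3, #9, #11 → 3.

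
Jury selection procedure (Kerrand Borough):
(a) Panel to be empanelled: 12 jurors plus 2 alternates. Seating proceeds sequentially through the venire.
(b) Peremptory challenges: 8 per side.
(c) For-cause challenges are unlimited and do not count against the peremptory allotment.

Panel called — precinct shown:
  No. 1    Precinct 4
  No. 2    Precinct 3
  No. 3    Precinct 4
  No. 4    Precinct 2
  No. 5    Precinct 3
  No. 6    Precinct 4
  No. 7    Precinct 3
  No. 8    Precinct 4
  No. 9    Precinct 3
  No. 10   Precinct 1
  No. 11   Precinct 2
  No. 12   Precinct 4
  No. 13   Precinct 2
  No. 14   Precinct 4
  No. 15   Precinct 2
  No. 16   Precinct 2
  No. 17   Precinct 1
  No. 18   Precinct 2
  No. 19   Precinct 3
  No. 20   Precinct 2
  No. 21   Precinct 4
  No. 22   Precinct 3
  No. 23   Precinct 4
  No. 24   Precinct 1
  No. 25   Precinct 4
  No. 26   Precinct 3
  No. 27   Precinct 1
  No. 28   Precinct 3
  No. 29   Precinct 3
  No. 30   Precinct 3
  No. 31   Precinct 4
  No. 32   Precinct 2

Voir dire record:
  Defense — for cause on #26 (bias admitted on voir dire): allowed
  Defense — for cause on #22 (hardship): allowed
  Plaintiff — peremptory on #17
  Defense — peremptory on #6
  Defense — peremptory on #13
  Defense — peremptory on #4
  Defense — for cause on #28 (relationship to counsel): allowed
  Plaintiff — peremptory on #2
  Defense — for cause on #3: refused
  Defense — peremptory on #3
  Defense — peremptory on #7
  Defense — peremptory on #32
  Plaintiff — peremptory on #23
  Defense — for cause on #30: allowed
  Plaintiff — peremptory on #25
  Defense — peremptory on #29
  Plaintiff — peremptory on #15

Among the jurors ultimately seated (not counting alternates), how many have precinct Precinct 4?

4

Removed: #2, #3, #4, #6, #7, #13, #15, #17, #22, #23, #25, #26, #28, #29, #30, #32.
Seated jurors 1–12: #1, #5, #8, #9, #10, #11, #12, #14, #16, #18, #19, #20 (alternates #21, #24 not counted).
Of those, in Precinct 4: #1, #8, #12, #14 → 4.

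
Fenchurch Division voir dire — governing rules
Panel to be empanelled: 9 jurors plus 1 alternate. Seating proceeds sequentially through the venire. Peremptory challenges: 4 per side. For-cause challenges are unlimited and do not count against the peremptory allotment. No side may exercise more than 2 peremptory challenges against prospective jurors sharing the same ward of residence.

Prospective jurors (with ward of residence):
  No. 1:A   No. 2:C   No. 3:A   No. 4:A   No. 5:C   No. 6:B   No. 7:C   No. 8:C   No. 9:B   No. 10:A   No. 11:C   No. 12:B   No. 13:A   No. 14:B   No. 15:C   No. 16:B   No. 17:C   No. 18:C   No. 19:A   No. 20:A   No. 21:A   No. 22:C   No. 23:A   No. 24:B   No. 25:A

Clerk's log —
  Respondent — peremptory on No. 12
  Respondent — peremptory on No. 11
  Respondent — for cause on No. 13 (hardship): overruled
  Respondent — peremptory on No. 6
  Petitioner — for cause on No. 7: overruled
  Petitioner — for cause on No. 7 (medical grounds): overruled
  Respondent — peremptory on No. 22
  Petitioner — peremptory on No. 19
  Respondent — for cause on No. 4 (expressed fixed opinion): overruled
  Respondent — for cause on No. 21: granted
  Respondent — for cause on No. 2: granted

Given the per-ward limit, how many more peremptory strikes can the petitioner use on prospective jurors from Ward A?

Petitioner peremptories so far: #19 — 1 of 4 used, 3 left overall.
Against Ward A: #19 — 1 used; per-ward cap 2 leaves 1.
Binding limit: min(3, 1) = 1.

1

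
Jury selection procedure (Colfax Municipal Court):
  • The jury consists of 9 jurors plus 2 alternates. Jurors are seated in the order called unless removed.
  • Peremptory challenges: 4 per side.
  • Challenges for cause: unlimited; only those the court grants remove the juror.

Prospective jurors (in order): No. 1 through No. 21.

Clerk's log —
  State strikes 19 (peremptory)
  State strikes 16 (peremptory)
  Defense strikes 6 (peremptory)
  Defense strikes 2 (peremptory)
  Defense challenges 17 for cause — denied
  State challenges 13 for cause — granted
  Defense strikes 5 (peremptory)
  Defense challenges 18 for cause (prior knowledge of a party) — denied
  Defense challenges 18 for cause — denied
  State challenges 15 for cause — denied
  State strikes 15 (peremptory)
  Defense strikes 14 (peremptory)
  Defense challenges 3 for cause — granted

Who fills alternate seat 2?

Removed: #2, #3, #5, #6, #13, #14, #15, #16, #19. (#17, #18 stay — for-cause denied.)
Seating in order: seats 1–9 → #1, #4, #7, #8, #9, #10, #11, #12, #17; alternates → #18, #20.
So alternate 2 is #20.

20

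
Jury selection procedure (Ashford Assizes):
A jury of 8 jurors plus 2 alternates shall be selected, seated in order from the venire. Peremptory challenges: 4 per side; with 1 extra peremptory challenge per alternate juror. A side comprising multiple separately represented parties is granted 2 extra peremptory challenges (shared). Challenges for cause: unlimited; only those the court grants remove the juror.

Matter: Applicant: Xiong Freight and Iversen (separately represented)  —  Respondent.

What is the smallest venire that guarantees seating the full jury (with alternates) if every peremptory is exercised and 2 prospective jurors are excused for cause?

26

Seats to fill: 8 + 2 alternates = 10.
Peremptories — Applicant: 4 + 1×2 + 2 = 8; Respondent: 4 + 1×2 = 6; total 14.
For-cause removals: 2.
Minimum venire: 10 + 14 + 2 = 26.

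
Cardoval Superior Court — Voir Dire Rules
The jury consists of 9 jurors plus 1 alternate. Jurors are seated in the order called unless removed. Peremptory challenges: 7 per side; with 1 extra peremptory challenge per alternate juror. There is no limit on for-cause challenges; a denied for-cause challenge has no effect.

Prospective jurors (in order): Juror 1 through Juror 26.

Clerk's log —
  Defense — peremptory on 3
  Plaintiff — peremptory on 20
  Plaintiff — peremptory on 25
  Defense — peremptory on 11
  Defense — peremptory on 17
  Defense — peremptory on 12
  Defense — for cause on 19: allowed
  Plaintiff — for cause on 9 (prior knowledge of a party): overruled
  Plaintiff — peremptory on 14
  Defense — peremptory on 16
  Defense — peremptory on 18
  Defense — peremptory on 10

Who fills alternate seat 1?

15

Removed: #3, #10, #11, #12, #14, #16, #17, #18, #19, #20, #25. (#9 stays — for-cause denied.)
Seating in order: seats 1–9 → #1, #2, #4, #5, #6, #7, #8, #9, #13; alternates → #15.
So alternate 1 is #15.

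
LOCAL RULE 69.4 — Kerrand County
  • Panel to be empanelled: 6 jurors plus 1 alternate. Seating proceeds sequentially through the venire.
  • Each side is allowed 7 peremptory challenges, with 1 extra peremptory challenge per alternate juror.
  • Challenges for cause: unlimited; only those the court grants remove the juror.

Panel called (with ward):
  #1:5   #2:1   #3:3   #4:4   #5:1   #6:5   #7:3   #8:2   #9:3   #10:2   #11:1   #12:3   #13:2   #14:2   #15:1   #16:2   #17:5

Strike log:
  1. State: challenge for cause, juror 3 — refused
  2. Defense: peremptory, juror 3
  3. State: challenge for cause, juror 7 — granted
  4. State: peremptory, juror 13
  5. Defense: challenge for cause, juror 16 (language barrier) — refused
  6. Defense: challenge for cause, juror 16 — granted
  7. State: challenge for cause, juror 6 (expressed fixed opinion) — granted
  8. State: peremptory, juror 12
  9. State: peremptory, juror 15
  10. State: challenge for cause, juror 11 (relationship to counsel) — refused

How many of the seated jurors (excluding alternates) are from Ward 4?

Removed: #3, #6, #7, #12, #13, #15, #16.
Seated jurors 1–6: #1, #2, #4, #5, #8, #9 (alternates #10 not counted).
Of those, in Ward 4: #4 → 1.

1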